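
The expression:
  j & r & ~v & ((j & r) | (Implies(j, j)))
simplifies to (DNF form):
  j & r & ~v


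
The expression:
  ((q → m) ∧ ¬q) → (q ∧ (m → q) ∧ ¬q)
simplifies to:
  q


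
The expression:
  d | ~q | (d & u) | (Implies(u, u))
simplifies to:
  True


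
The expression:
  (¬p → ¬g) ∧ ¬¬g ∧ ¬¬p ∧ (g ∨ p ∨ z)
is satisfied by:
  {p: True, g: True}


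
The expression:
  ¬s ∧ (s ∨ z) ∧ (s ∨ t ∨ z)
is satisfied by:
  {z: True, s: False}


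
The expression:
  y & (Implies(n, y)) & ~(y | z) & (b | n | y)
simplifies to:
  False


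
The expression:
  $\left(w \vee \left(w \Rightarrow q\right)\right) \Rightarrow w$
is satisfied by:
  {w: True}


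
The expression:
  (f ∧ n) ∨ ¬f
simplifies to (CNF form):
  n ∨ ¬f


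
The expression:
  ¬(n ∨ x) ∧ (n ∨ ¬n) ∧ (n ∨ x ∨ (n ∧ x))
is never true.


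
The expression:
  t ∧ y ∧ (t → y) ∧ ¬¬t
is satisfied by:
  {t: True, y: True}


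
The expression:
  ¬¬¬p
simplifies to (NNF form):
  ¬p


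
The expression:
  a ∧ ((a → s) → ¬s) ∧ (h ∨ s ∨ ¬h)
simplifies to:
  a ∧ ¬s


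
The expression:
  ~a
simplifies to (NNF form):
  ~a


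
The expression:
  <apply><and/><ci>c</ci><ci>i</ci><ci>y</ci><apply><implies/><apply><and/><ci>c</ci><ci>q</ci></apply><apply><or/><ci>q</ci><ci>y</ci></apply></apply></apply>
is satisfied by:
  {c: True, i: True, y: True}


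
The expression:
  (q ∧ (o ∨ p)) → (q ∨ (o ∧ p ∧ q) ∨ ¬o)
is always true.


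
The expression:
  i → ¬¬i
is always true.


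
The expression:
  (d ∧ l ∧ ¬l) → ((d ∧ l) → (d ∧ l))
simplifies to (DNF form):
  True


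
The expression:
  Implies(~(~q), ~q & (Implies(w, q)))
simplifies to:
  ~q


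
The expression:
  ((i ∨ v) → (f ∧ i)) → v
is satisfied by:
  {v: True, i: True, f: False}
  {v: True, i: False, f: False}
  {f: True, v: True, i: True}
  {f: True, v: True, i: False}
  {i: True, f: False, v: False}


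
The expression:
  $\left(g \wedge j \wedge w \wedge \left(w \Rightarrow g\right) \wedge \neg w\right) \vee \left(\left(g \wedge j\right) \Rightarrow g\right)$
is always true.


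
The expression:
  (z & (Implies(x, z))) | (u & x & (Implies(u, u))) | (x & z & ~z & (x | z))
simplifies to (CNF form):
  (u | z) & (x | z)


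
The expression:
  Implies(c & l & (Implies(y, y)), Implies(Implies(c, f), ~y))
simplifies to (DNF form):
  ~c | ~f | ~l | ~y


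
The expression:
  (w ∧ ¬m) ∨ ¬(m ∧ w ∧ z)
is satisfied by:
  {w: False, m: False, z: False}
  {z: True, w: False, m: False}
  {m: True, w: False, z: False}
  {z: True, m: True, w: False}
  {w: True, z: False, m: False}
  {z: True, w: True, m: False}
  {m: True, w: True, z: False}


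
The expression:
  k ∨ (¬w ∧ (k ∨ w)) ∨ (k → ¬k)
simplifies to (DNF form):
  True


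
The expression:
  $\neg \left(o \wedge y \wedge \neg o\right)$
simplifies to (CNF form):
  $\text{True}$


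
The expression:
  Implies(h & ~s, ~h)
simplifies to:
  s | ~h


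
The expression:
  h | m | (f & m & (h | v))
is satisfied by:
  {m: True, h: True}
  {m: True, h: False}
  {h: True, m: False}


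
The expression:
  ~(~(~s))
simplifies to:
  ~s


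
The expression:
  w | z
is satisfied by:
  {z: True, w: True}
  {z: True, w: False}
  {w: True, z: False}


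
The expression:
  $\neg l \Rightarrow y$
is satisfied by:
  {y: True, l: True}
  {y: True, l: False}
  {l: True, y: False}


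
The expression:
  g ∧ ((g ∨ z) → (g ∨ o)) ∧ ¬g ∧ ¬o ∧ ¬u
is never true.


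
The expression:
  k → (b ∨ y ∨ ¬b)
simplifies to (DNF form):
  True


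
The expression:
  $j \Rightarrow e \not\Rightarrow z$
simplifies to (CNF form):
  $\left(e \vee \neg j\right) \wedge \left(\neg j \vee \neg z\right)$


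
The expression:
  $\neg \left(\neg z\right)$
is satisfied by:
  {z: True}


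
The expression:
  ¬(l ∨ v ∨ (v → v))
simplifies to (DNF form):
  False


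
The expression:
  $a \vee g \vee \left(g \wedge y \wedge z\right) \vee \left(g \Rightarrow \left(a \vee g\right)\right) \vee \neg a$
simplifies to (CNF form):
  $\text{True}$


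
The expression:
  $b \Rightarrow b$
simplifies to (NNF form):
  $\text{True}$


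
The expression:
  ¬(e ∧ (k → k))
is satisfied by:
  {e: False}


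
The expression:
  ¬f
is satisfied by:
  {f: False}


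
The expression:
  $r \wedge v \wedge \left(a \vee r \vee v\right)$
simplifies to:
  $r \wedge v$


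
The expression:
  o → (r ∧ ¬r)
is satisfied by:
  {o: False}


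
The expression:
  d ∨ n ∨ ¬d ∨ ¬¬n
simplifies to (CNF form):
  True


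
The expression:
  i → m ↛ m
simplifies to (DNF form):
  ¬i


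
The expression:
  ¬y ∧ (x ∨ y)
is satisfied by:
  {x: True, y: False}


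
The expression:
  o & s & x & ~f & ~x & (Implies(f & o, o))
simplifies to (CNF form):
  False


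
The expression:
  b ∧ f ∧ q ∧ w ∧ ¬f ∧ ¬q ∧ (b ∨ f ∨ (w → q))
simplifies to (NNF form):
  False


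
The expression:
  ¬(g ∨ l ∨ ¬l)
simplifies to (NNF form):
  False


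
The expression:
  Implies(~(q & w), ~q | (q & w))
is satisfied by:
  {w: True, q: False}
  {q: False, w: False}
  {q: True, w: True}


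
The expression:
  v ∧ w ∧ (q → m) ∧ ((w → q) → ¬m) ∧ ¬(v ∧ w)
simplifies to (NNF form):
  False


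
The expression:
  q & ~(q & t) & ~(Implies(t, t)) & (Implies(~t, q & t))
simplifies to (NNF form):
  False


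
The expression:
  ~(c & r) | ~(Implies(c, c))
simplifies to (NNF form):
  ~c | ~r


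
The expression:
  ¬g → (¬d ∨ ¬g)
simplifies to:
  True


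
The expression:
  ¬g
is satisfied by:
  {g: False}


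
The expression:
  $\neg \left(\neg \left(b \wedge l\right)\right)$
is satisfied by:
  {b: True, l: True}


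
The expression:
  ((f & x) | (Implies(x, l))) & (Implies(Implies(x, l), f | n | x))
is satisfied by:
  {n: True, l: True, f: True, x: False}
  {n: True, f: True, x: False, l: False}
  {l: True, f: True, x: False, n: False}
  {f: True, l: False, x: False, n: False}
  {n: True, f: True, x: True, l: True}
  {n: True, f: True, x: True, l: False}
  {f: True, x: True, l: True, n: False}
  {f: True, x: True, n: False, l: False}
  {l: True, n: True, x: False, f: False}
  {n: True, l: False, x: False, f: False}
  {n: True, l: True, x: True, f: False}
  {l: True, x: True, n: False, f: False}


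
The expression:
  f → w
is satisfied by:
  {w: True, f: False}
  {f: False, w: False}
  {f: True, w: True}


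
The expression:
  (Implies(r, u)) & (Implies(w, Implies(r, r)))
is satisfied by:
  {u: True, r: False}
  {r: False, u: False}
  {r: True, u: True}


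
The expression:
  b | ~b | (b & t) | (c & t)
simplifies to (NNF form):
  True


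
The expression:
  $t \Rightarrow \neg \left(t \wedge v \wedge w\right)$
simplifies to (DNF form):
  $\neg t \vee \neg v \vee \neg w$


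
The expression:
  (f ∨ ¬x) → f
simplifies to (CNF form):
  f ∨ x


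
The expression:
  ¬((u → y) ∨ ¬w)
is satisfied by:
  {u: True, w: True, y: False}


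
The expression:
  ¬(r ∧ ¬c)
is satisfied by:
  {c: True, r: False}
  {r: False, c: False}
  {r: True, c: True}


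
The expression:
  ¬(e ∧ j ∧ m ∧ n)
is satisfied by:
  {m: False, n: False, e: False, j: False}
  {j: True, m: False, n: False, e: False}
  {e: True, m: False, n: False, j: False}
  {j: True, e: True, m: False, n: False}
  {n: True, j: False, m: False, e: False}
  {j: True, n: True, m: False, e: False}
  {e: True, n: True, j: False, m: False}
  {j: True, e: True, n: True, m: False}
  {m: True, e: False, n: False, j: False}
  {j: True, m: True, e: False, n: False}
  {e: True, m: True, j: False, n: False}
  {j: True, e: True, m: True, n: False}
  {n: True, m: True, e: False, j: False}
  {j: True, n: True, m: True, e: False}
  {e: True, n: True, m: True, j: False}


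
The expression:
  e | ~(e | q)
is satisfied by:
  {e: True, q: False}
  {q: False, e: False}
  {q: True, e: True}


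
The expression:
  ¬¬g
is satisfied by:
  {g: True}


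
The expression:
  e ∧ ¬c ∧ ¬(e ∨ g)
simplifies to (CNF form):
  False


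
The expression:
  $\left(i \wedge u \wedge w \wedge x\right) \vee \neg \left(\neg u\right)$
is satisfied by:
  {u: True}


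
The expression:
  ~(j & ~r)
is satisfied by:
  {r: True, j: False}
  {j: False, r: False}
  {j: True, r: True}


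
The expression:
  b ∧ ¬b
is never true.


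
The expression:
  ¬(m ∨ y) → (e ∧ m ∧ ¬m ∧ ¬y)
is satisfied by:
  {y: True, m: True}
  {y: True, m: False}
  {m: True, y: False}


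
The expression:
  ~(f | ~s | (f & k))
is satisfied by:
  {s: True, f: False}


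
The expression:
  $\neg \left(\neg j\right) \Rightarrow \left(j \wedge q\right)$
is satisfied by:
  {q: True, j: False}
  {j: False, q: False}
  {j: True, q: True}


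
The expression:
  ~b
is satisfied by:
  {b: False}


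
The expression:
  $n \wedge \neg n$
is never true.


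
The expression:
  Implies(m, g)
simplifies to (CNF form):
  g | ~m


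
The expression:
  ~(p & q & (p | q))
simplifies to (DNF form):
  ~p | ~q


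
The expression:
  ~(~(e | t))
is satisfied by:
  {t: True, e: True}
  {t: True, e: False}
  {e: True, t: False}


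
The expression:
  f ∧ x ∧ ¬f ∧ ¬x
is never true.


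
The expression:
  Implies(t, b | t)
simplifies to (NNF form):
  True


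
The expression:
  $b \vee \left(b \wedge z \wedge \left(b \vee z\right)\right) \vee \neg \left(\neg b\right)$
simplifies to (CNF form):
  $b$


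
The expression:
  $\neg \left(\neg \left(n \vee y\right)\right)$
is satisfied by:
  {n: True, y: True}
  {n: True, y: False}
  {y: True, n: False}


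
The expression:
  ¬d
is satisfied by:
  {d: False}


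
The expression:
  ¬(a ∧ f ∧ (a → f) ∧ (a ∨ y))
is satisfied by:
  {a: False, f: False}
  {f: True, a: False}
  {a: True, f: False}


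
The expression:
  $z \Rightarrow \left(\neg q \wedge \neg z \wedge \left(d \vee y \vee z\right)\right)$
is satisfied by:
  {z: False}


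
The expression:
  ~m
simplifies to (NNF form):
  ~m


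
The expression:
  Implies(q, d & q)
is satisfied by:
  {d: True, q: False}
  {q: False, d: False}
  {q: True, d: True}


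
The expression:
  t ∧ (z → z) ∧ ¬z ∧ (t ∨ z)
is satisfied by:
  {t: True, z: False}


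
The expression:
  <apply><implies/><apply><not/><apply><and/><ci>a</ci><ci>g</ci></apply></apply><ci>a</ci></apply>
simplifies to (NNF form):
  <ci>a</ci>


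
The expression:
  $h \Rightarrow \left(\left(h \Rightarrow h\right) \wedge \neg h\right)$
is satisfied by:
  {h: False}


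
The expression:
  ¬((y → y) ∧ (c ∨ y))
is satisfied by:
  {y: False, c: False}


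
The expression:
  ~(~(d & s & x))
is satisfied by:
  {s: True, d: True, x: True}


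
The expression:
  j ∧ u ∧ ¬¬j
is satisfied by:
  {j: True, u: True}


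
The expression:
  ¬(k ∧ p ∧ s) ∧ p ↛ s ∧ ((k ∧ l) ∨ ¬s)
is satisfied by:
  {p: True, s: False}


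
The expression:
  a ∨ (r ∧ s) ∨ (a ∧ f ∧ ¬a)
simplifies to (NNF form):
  a ∨ (r ∧ s)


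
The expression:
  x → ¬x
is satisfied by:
  {x: False}


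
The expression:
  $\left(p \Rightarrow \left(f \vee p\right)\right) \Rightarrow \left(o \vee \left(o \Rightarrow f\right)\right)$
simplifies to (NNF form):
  $\text{True}$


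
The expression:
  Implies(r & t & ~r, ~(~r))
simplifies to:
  True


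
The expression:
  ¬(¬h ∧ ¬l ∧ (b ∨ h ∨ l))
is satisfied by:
  {l: True, h: True, b: False}
  {l: True, h: False, b: False}
  {h: True, l: False, b: False}
  {l: False, h: False, b: False}
  {b: True, l: True, h: True}
  {b: True, l: True, h: False}
  {b: True, h: True, l: False}


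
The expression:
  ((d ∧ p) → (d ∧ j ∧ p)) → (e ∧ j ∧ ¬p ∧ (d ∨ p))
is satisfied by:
  {e: True, p: True, d: True, j: False}
  {p: True, d: True, j: False, e: False}
  {e: True, j: True, d: True, p: False}


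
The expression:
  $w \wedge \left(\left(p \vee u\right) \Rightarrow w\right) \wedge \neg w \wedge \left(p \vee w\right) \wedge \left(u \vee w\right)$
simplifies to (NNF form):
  $\text{False}$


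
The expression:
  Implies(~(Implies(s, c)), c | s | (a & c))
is always true.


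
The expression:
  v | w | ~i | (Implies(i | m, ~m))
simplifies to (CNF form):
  v | w | ~i | ~m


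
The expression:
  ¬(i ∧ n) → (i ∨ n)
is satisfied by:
  {i: True, n: True}
  {i: True, n: False}
  {n: True, i: False}


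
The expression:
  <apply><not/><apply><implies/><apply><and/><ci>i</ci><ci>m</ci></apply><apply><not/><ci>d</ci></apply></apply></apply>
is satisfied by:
  {m: True, d: True, i: True}


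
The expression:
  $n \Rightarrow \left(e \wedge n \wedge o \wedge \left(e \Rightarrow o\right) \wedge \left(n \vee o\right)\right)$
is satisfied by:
  {o: True, e: True, n: False}
  {o: True, e: False, n: False}
  {e: True, o: False, n: False}
  {o: False, e: False, n: False}
  {n: True, o: True, e: True}


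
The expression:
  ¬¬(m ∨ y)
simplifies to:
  m ∨ y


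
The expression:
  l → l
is always true.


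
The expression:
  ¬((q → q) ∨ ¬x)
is never true.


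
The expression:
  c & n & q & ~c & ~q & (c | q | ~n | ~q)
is never true.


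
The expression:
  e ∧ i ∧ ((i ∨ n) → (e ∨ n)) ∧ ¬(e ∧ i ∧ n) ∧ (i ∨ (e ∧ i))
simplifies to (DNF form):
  e ∧ i ∧ ¬n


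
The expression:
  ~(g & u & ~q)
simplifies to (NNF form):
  q | ~g | ~u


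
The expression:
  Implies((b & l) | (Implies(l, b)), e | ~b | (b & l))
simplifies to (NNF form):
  e | l | ~b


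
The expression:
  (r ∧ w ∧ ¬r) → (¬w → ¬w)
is always true.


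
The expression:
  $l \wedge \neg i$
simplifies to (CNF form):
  $l \wedge \neg i$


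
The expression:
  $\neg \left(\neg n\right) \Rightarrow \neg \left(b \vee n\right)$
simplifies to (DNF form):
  $\neg n$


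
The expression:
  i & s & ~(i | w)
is never true.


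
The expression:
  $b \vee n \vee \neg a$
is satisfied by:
  {n: True, b: True, a: False}
  {n: True, a: False, b: False}
  {b: True, a: False, n: False}
  {b: False, a: False, n: False}
  {n: True, b: True, a: True}
  {n: True, a: True, b: False}
  {b: True, a: True, n: False}


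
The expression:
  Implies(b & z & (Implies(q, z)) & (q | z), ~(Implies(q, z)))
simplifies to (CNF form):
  ~b | ~z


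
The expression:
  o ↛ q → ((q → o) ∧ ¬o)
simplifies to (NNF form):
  q ∨ ¬o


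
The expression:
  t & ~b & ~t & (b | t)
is never true.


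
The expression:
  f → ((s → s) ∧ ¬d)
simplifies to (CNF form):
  ¬d ∨ ¬f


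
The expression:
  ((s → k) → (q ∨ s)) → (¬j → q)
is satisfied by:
  {j: True, q: True, s: False}
  {j: True, s: False, q: False}
  {q: True, s: False, j: False}
  {q: False, s: False, j: False}
  {j: True, q: True, s: True}
  {j: True, s: True, q: False}
  {q: True, s: True, j: False}


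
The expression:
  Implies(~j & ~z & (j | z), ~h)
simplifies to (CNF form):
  True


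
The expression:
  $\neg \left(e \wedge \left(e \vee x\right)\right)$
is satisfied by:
  {e: False}


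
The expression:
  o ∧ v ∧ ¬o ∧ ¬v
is never true.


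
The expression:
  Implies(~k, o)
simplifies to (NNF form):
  k | o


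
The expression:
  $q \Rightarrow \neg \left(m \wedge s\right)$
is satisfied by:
  {s: False, m: False, q: False}
  {q: True, s: False, m: False}
  {m: True, s: False, q: False}
  {q: True, m: True, s: False}
  {s: True, q: False, m: False}
  {q: True, s: True, m: False}
  {m: True, s: True, q: False}


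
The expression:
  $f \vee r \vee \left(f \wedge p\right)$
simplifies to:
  $f \vee r$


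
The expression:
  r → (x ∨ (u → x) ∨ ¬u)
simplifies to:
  x ∨ ¬r ∨ ¬u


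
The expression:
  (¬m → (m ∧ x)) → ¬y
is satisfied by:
  {m: False, y: False}
  {y: True, m: False}
  {m: True, y: False}


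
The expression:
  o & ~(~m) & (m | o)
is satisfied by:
  {m: True, o: True}


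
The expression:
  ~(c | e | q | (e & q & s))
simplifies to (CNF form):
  ~c & ~e & ~q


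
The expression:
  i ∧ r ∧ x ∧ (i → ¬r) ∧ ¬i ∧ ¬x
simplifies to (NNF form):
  False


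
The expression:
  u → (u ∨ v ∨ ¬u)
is always true.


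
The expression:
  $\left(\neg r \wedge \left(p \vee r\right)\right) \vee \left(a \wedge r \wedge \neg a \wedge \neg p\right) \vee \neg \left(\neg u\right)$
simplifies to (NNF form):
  $u \vee \left(p \wedge \neg r\right)$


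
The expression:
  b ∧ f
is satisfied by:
  {b: True, f: True}


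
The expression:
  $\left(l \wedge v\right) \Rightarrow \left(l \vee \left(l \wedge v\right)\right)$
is always true.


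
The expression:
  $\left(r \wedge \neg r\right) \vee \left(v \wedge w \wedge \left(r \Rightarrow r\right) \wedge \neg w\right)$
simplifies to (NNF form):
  $\text{False}$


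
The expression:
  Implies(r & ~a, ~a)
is always true.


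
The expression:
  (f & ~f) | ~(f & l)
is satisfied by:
  {l: False, f: False}
  {f: True, l: False}
  {l: True, f: False}


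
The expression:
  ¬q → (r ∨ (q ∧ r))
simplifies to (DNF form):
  q ∨ r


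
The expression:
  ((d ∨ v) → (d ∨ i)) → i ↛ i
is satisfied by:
  {v: True, i: False, d: False}


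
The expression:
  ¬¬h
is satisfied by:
  {h: True}


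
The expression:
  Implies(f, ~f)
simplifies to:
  ~f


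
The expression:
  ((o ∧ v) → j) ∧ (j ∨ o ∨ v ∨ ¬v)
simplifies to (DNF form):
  j ∨ ¬o ∨ ¬v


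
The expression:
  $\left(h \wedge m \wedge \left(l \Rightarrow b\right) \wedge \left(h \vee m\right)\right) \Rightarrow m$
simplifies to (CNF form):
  $\text{True}$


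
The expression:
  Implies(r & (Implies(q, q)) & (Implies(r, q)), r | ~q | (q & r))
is always true.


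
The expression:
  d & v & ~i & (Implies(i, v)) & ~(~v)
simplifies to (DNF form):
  d & v & ~i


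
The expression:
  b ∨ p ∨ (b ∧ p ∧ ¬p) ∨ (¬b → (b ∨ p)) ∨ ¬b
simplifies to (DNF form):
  True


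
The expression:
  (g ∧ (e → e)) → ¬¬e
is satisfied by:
  {e: True, g: False}
  {g: False, e: False}
  {g: True, e: True}


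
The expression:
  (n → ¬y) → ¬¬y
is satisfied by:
  {y: True}


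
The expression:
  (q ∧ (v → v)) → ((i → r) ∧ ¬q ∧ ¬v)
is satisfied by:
  {q: False}


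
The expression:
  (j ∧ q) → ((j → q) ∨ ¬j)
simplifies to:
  True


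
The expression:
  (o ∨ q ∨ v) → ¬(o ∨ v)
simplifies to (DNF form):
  ¬o ∧ ¬v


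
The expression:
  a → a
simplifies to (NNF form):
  True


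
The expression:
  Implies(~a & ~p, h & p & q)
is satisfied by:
  {a: True, p: True}
  {a: True, p: False}
  {p: True, a: False}


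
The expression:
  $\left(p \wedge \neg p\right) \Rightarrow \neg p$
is always true.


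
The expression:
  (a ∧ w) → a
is always true.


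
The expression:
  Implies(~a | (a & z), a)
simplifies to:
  a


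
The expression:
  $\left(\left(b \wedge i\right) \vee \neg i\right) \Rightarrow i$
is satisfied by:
  {i: True}


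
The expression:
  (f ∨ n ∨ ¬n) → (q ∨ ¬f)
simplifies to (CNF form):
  q ∨ ¬f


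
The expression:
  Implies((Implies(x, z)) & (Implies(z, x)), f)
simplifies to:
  f | (x & ~z) | (z & ~x)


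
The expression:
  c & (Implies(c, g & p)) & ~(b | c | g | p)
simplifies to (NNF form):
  False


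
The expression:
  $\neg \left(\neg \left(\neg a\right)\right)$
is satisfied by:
  {a: False}


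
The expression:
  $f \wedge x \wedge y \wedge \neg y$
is never true.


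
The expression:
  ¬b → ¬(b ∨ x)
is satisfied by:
  {b: True, x: False}
  {x: False, b: False}
  {x: True, b: True}


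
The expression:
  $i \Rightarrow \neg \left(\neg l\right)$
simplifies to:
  $l \vee \neg i$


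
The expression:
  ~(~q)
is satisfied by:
  {q: True}


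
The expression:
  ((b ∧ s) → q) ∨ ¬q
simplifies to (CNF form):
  True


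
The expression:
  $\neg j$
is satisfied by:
  {j: False}


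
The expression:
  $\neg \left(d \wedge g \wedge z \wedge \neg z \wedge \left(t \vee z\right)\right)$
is always true.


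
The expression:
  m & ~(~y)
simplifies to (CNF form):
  m & y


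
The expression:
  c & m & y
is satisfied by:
  {c: True, m: True, y: True}


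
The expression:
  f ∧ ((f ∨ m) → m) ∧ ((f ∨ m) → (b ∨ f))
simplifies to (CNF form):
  f ∧ m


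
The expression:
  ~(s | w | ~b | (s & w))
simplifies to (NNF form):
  b & ~s & ~w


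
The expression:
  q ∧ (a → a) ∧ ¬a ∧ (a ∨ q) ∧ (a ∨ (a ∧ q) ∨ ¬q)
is never true.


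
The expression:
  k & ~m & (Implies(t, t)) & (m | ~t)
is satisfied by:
  {k: True, t: False, m: False}


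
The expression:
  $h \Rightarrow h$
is always true.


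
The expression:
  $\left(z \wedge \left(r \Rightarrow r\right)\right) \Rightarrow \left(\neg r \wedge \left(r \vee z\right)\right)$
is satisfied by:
  {z: False, r: False}
  {r: True, z: False}
  {z: True, r: False}


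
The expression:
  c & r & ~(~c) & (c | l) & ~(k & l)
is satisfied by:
  {r: True, c: True, l: False, k: False}
  {r: True, c: True, k: True, l: False}
  {r: True, c: True, l: True, k: False}


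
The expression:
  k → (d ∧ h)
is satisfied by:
  {d: True, h: True, k: False}
  {d: True, h: False, k: False}
  {h: True, d: False, k: False}
  {d: False, h: False, k: False}
  {d: True, k: True, h: True}


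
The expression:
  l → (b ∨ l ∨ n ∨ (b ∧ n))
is always true.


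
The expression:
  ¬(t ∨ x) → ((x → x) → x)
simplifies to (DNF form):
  t ∨ x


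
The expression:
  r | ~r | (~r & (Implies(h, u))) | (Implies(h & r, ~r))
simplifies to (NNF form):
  True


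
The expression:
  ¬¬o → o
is always true.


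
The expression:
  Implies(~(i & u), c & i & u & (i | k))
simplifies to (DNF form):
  i & u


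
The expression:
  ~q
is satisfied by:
  {q: False}


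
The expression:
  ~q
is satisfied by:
  {q: False}


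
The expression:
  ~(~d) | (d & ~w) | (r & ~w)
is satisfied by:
  {r: True, d: True, w: False}
  {d: True, w: False, r: False}
  {r: True, d: True, w: True}
  {d: True, w: True, r: False}
  {r: True, w: False, d: False}


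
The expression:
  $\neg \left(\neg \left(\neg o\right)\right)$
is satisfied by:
  {o: False}


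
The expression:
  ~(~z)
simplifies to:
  z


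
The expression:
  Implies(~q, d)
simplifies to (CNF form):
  d | q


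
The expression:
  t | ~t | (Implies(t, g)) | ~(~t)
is always true.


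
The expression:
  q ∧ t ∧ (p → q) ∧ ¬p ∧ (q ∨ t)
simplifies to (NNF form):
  q ∧ t ∧ ¬p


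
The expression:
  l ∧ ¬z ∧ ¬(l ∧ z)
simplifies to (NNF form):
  l ∧ ¬z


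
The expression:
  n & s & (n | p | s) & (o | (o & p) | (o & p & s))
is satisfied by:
  {s: True, o: True, n: True}


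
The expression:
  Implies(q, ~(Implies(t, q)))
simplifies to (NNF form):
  ~q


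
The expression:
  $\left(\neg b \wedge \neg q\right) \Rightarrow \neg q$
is always true.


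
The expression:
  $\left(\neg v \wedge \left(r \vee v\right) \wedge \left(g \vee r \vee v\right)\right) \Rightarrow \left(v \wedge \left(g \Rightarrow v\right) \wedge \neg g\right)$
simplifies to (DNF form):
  $v \vee \neg r$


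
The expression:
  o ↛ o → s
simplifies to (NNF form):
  True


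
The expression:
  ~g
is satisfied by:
  {g: False}


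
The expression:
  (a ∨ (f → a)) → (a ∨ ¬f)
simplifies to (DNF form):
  True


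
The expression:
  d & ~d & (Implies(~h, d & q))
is never true.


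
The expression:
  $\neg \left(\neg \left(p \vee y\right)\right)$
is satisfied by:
  {y: True, p: True}
  {y: True, p: False}
  {p: True, y: False}


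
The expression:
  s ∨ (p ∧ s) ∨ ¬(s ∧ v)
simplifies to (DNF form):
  True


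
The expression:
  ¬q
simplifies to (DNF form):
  ¬q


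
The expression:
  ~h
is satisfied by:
  {h: False}


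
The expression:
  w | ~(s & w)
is always true.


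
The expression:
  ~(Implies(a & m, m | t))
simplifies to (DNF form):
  False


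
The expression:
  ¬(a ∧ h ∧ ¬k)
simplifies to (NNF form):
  k ∨ ¬a ∨ ¬h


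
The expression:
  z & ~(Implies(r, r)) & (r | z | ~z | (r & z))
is never true.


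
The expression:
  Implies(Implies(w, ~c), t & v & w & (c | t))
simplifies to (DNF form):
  (c & w) | (c & t & w) | (c & v & w) | (t & v & w)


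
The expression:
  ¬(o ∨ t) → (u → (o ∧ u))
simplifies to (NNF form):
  o ∨ t ∨ ¬u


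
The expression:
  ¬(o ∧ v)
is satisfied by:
  {v: False, o: False}
  {o: True, v: False}
  {v: True, o: False}


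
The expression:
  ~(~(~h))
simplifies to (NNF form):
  ~h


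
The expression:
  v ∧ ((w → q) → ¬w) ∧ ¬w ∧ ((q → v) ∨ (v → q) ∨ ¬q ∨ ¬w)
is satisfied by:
  {v: True, w: False}


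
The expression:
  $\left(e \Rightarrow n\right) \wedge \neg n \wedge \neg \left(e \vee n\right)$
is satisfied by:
  {n: False, e: False}


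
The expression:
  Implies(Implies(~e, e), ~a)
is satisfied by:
  {e: False, a: False}
  {a: True, e: False}
  {e: True, a: False}


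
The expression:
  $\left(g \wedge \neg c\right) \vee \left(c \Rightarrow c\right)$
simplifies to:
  $\text{True}$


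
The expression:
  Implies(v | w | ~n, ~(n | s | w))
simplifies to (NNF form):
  ~w & (n | ~s) & (~n | ~v)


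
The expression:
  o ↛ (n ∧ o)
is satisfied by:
  {o: True, n: False}


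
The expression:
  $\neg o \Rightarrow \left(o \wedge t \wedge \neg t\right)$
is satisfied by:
  {o: True}


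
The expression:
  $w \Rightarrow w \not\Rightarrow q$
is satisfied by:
  {w: False, q: False}
  {q: True, w: False}
  {w: True, q: False}


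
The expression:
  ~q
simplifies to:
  ~q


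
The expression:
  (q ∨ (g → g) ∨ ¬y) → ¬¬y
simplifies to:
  y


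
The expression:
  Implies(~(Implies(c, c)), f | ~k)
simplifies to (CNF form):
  True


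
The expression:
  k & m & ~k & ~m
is never true.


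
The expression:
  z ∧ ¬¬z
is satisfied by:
  {z: True}


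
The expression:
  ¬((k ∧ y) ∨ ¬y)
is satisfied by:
  {y: True, k: False}


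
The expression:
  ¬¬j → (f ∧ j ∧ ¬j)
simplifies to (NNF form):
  ¬j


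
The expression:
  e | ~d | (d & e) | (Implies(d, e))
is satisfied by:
  {e: True, d: False}
  {d: False, e: False}
  {d: True, e: True}


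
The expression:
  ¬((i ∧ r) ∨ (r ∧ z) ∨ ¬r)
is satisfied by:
  {r: True, i: False, z: False}


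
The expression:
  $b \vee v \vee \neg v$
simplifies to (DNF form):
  $\text{True}$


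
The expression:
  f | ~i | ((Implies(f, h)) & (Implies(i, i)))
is always true.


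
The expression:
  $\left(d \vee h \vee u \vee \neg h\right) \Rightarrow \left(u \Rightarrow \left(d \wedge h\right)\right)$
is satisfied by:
  {h: True, d: True, u: False}
  {h: True, d: False, u: False}
  {d: True, h: False, u: False}
  {h: False, d: False, u: False}
  {h: True, u: True, d: True}


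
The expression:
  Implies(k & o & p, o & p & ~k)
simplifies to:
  ~k | ~o | ~p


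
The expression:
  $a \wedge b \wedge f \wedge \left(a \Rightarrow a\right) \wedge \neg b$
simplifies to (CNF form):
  $\text{False}$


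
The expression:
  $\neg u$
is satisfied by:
  {u: False}


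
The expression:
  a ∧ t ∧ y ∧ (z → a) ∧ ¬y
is never true.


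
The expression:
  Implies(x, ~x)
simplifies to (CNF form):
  ~x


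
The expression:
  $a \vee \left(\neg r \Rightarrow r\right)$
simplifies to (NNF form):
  $a \vee r$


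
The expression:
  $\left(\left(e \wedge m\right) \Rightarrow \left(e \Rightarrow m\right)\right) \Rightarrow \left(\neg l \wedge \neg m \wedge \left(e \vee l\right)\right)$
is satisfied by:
  {e: True, l: False, m: False}


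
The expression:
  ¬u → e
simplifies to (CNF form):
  e ∨ u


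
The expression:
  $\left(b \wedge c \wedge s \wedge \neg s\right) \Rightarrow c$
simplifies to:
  $\text{True}$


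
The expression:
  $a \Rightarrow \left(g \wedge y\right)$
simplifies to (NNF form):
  $\left(g \wedge y\right) \vee \neg a$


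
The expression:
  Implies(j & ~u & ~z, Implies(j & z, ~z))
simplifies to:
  True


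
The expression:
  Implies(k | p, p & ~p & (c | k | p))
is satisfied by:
  {p: False, k: False}


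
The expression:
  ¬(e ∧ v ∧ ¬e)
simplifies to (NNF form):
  True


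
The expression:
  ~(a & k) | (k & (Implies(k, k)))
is always true.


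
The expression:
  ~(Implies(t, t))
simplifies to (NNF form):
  False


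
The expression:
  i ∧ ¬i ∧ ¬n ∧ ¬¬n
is never true.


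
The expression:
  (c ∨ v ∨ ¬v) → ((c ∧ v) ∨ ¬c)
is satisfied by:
  {v: True, c: False}
  {c: False, v: False}
  {c: True, v: True}


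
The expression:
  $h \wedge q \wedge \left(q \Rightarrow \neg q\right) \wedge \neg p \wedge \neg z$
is never true.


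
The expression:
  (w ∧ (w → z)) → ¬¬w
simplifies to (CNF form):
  True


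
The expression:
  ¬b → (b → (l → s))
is always true.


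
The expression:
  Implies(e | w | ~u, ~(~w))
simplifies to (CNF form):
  (u | w) & (w | ~e)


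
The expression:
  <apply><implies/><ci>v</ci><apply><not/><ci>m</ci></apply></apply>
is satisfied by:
  {m: False, v: False}
  {v: True, m: False}
  {m: True, v: False}


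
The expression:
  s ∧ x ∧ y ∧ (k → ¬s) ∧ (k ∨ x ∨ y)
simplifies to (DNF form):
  s ∧ x ∧ y ∧ ¬k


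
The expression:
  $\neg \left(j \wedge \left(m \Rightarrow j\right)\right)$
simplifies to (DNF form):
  $\neg j$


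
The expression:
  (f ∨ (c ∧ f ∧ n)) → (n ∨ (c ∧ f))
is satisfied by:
  {n: True, c: True, f: False}
  {n: True, c: False, f: False}
  {c: True, n: False, f: False}
  {n: False, c: False, f: False}
  {f: True, n: True, c: True}
  {f: True, n: True, c: False}
  {f: True, c: True, n: False}


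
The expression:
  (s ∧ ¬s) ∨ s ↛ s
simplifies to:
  False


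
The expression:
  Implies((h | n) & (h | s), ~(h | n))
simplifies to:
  ~h & (~n | ~s)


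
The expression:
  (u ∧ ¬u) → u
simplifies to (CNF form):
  True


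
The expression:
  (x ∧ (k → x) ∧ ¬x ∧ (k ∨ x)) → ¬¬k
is always true.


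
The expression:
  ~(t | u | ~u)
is never true.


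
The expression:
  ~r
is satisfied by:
  {r: False}


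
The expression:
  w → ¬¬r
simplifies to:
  r ∨ ¬w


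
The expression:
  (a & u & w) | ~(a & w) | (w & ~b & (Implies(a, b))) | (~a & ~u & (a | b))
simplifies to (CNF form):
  u | ~a | ~w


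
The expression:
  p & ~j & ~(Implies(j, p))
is never true.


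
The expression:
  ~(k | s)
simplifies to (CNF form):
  ~k & ~s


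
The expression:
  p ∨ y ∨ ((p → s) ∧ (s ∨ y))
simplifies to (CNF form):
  p ∨ s ∨ y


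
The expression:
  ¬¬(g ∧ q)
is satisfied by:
  {g: True, q: True}


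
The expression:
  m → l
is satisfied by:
  {l: True, m: False}
  {m: False, l: False}
  {m: True, l: True}


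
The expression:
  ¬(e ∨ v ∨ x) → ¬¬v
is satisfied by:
  {x: True, v: True, e: True}
  {x: True, v: True, e: False}
  {x: True, e: True, v: False}
  {x: True, e: False, v: False}
  {v: True, e: True, x: False}
  {v: True, e: False, x: False}
  {e: True, v: False, x: False}


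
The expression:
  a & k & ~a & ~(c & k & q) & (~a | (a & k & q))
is never true.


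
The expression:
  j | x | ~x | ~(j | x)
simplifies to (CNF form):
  True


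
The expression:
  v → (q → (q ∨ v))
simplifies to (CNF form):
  True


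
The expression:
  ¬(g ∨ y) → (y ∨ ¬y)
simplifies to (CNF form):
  True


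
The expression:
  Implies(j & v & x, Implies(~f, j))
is always true.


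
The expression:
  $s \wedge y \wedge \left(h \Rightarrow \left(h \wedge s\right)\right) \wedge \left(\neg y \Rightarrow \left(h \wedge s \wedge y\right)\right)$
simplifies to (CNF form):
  $s \wedge y$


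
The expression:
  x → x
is always true.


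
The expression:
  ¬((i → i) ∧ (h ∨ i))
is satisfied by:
  {i: False, h: False}


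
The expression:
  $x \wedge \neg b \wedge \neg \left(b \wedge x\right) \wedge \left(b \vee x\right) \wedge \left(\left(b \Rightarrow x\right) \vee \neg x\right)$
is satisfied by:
  {x: True, b: False}


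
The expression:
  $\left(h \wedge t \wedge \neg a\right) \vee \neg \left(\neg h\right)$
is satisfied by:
  {h: True}


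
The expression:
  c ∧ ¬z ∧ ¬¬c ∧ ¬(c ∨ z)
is never true.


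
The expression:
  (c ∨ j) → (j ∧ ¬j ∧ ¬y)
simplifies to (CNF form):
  ¬c ∧ ¬j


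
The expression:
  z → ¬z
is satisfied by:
  {z: False}


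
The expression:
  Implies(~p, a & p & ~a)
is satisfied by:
  {p: True}


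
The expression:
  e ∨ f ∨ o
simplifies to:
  e ∨ f ∨ o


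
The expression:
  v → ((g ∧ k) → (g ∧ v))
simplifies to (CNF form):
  True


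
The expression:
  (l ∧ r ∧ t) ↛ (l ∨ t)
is never true.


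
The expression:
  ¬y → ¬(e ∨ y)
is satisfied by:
  {y: True, e: False}
  {e: False, y: False}
  {e: True, y: True}


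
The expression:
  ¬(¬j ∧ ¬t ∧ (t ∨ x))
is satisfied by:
  {t: True, j: True, x: False}
  {t: True, j: False, x: False}
  {j: True, t: False, x: False}
  {t: False, j: False, x: False}
  {x: True, t: True, j: True}
  {x: True, t: True, j: False}
  {x: True, j: True, t: False}


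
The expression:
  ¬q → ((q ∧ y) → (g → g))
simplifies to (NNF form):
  True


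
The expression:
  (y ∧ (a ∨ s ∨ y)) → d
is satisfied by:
  {d: True, y: False}
  {y: False, d: False}
  {y: True, d: True}


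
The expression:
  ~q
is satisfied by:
  {q: False}


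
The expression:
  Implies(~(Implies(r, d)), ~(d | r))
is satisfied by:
  {d: True, r: False}
  {r: False, d: False}
  {r: True, d: True}


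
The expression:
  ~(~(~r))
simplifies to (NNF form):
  ~r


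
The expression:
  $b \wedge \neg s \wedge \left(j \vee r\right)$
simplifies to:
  $b \wedge \neg s \wedge \left(j \vee r\right)$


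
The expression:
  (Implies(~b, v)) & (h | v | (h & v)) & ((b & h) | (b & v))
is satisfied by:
  {b: True, v: True, h: True}
  {b: True, v: True, h: False}
  {b: True, h: True, v: False}


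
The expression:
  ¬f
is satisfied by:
  {f: False}


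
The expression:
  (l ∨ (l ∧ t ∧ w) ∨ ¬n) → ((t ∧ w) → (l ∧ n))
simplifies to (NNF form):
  n ∨ ¬t ∨ ¬w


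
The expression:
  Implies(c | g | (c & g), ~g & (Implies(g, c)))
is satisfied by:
  {g: False}


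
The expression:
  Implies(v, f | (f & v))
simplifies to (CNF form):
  f | ~v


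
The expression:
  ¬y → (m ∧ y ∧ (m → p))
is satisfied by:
  {y: True}


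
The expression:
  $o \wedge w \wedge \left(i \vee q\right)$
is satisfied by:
  {i: True, q: True, w: True, o: True}
  {i: True, w: True, o: True, q: False}
  {q: True, w: True, o: True, i: False}


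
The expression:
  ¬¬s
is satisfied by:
  {s: True}


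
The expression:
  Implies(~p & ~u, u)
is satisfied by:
  {u: True, p: True}
  {u: True, p: False}
  {p: True, u: False}


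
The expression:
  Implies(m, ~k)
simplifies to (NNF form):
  ~k | ~m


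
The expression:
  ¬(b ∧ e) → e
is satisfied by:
  {e: True}


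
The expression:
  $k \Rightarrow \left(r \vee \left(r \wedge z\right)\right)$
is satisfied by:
  {r: True, k: False}
  {k: False, r: False}
  {k: True, r: True}


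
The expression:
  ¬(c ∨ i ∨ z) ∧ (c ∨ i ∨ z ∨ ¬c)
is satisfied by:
  {i: False, z: False, c: False}


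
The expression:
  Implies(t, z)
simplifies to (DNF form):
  z | ~t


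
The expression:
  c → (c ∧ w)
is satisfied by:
  {w: True, c: False}
  {c: False, w: False}
  {c: True, w: True}


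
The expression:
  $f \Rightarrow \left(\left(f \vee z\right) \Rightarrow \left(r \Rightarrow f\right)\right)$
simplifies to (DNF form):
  $\text{True}$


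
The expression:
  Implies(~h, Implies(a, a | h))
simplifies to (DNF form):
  True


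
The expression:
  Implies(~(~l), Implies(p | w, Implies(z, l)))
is always true.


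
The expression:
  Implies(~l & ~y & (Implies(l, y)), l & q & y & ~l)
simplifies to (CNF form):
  l | y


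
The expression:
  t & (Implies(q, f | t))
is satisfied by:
  {t: True}


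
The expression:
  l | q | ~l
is always true.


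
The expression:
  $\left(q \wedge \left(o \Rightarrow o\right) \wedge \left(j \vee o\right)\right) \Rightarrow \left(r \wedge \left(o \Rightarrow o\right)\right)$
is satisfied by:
  {r: True, o: False, q: False, j: False}
  {r: True, j: True, o: False, q: False}
  {r: True, o: True, q: False, j: False}
  {r: True, j: True, o: True, q: False}
  {j: False, o: False, q: False, r: False}
  {j: True, o: False, q: False, r: False}
  {o: True, j: False, q: False, r: False}
  {j: True, o: True, q: False, r: False}
  {q: True, r: True, j: False, o: False}
  {j: True, q: True, r: True, o: False}
  {q: True, r: True, o: True, j: False}
  {j: True, q: True, r: True, o: True}
  {q: True, r: False, o: False, j: False}


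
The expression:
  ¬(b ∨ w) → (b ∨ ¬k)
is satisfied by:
  {w: True, b: True, k: False}
  {w: True, k: False, b: False}
  {b: True, k: False, w: False}
  {b: False, k: False, w: False}
  {w: True, b: True, k: True}
  {w: True, k: True, b: False}
  {b: True, k: True, w: False}


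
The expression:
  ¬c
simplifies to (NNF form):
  ¬c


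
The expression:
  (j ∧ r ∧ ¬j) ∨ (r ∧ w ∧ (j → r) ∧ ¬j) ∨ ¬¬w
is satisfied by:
  {w: True}


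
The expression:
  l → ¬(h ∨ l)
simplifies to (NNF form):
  ¬l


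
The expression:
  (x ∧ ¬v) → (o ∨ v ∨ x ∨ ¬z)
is always true.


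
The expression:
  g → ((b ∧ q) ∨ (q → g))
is always true.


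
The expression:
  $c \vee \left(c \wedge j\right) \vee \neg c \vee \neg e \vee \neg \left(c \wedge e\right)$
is always true.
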